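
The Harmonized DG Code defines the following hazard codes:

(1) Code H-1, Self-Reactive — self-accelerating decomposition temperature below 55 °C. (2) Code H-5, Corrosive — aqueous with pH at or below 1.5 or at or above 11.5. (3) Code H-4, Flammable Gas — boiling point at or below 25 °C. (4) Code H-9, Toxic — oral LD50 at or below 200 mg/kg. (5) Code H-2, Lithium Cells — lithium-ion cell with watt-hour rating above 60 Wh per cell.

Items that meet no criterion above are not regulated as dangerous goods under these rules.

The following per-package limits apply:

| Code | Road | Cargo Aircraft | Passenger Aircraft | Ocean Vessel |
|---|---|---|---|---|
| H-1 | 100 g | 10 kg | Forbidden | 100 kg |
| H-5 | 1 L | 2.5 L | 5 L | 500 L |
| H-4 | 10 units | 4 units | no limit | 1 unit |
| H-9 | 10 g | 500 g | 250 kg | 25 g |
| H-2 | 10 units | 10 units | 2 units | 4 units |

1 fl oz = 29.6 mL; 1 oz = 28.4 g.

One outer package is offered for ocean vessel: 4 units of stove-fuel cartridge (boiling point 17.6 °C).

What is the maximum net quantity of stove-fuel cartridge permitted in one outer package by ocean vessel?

Boiling point 17.6 °C meets the Code H-4 criterion (Flammable Gas), so the stove-fuel cartridge is Code H-4.
The ocean vessel limit for Code H-4 is 1 unit.

1 unit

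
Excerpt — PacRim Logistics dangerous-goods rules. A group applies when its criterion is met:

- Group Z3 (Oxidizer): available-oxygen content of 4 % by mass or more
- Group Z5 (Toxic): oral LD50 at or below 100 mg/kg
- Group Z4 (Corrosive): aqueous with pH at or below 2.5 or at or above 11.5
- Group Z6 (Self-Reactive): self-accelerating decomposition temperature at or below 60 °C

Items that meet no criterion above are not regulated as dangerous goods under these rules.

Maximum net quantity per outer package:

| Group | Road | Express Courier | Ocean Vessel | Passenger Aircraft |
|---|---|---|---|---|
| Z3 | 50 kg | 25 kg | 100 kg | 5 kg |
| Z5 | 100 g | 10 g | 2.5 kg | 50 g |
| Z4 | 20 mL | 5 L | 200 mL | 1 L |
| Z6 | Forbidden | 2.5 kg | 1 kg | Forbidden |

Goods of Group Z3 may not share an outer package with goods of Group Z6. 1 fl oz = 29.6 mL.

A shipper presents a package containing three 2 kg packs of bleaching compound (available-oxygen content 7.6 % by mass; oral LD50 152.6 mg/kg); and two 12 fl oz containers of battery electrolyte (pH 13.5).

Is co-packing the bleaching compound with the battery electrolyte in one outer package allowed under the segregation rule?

The bleaching compound has available-oxygen content 7.6 % by mass, which is ≥ 4 % by mass, so it is Group Z3 (Oxidizer).
With pH 13.5 (≥ 11.5), the battery electrolyte falls in Group Z4.
No segregation rule bars Group Z3 with Group Z4.

Yes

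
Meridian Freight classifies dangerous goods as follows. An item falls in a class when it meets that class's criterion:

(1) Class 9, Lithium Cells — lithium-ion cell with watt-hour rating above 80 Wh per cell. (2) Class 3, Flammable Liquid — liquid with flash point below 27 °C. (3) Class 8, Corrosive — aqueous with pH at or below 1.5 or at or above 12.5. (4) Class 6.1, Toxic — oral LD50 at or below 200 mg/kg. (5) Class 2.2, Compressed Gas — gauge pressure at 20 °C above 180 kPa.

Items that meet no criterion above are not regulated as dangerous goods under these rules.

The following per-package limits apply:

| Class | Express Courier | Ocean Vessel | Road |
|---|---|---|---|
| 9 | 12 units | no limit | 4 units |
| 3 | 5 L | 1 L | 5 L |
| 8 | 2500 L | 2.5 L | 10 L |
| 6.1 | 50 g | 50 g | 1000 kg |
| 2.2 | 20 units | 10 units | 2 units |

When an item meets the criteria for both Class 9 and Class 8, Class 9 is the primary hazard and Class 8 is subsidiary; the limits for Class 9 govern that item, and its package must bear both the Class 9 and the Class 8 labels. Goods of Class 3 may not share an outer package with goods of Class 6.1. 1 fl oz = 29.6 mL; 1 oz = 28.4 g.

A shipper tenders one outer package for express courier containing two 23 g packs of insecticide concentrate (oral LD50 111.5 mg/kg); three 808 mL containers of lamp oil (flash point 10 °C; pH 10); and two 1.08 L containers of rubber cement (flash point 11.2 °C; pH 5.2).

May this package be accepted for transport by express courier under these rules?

No

Oral LD50 111.5 mg/kg meets the Class 6.1 criterion (Toxic), so the insecticide concentrate is Class 6.1.
Lamp oil: flash point 10 °C < 27 °C → Class 3 (Flammable Liquid).
Flash point 11.2 °C meets the Class 3 criterion (Flammable Liquid), so the rubber cement is Class 3.
Total Class 3: (three 808 mL containers = 2.424 L) + (two 1.08 L containers = 2.16 L) = 4.584 L.
4.584 L ≤ 5 L (express courier limit, Class 3) — within limit.
Class 6.1 quantity: two 23 g packs = 46 g.
That is within the Class 6.1 express courier limit of 50 g.
Class 3 and Class 6.1 may not share an outer package.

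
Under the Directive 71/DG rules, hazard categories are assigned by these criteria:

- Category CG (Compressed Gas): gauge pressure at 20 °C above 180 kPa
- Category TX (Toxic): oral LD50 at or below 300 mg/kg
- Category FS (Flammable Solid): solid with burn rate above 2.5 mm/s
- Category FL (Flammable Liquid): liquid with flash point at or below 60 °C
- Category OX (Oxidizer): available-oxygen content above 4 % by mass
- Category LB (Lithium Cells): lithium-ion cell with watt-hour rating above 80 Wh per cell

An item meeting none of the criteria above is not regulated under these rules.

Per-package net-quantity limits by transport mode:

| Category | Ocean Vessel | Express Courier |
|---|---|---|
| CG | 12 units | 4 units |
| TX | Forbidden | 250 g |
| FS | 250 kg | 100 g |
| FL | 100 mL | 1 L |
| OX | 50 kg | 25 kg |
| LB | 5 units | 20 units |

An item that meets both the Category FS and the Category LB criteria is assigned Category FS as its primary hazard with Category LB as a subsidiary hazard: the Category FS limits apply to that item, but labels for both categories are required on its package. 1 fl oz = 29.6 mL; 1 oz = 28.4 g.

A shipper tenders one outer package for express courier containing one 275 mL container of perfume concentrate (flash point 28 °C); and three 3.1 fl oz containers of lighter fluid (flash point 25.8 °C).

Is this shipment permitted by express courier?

Yes

Flash point 28 °C meets the Category FL criterion (Flammable Liquid), so the perfume concentrate is Category FL.
Lighter fluid: flash point 25.8 °C ≤ 60 °C → Category FL (Flammable Liquid).
Total Category FL: 275 mL + (three 3.1 fl oz containers = 275.28 mL) = 550.28 mL.
550.28 mL is within the express courier limit of 1 L for Category FL.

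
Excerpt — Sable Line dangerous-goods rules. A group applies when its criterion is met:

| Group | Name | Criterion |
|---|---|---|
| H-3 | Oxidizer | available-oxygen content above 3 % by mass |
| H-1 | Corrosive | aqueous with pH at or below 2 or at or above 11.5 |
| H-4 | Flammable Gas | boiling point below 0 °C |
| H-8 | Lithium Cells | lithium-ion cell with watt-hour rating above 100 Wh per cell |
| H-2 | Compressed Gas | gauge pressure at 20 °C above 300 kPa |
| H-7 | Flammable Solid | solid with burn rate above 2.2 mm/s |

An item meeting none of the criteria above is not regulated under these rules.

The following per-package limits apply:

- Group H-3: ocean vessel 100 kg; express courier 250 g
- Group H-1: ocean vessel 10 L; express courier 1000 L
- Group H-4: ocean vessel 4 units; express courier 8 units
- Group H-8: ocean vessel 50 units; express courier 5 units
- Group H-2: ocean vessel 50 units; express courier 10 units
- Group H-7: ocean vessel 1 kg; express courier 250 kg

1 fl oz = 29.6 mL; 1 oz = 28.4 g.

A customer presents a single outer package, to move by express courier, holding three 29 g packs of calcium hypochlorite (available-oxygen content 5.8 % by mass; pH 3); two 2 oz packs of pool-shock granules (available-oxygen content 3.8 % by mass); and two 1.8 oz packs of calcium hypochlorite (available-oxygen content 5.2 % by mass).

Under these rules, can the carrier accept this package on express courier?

Available-oxygen content 5.8 % by mass meets the Group H-3 criterion (Oxidizer), so the calcium hypochlorite is Group H-3.
With available-oxygen content 3.8 % by mass (> 3 % by mass), the pool-shock granules fall in Group H-3.
With available-oxygen content 5.2 % by mass (> 3 % by mass), the calcium hypochlorite falls in Group H-3.
Group H-3 net quantity: (three 29 g packs = 87 g) + (two 2 oz packs = 113.6 g) + (two 1.8 oz packs = 102.24 g) = 302.84 g.
That exceeds the Group H-3 express courier limit of 250 g.

No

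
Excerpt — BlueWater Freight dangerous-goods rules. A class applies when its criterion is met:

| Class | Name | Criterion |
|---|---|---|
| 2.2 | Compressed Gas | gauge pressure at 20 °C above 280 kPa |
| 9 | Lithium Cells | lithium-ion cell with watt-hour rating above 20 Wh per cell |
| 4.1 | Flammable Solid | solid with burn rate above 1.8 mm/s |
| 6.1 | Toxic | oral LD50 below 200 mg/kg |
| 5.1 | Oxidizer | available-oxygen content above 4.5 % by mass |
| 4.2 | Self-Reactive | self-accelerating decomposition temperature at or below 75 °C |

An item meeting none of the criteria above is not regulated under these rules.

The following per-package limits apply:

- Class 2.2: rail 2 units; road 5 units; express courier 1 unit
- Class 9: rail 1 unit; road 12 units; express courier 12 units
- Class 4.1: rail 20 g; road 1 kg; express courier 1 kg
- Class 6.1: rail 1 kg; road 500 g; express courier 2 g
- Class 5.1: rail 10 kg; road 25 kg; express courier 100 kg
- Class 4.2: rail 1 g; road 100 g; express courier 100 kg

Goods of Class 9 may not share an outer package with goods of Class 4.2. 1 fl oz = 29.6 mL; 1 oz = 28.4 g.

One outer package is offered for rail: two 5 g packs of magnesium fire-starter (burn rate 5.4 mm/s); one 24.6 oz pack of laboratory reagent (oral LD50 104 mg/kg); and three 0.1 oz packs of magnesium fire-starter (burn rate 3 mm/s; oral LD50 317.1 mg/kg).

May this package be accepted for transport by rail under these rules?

The magnesium fire-starter has burn rate 5.4 mm/s, which is > 1.8 mm/s, so it is Class 4.1 (Flammable Solid).
Laboratory reagent: oral LD50 104 mg/kg < 200 mg/kg → Class 6.1 (Toxic).
The magnesium fire-starter has burn rate 3 mm/s, which is > 1.8 mm/s, so it is Class 4.1 (Flammable Solid).
Total Class 4.1: (two 5 g packs = 10 g) + (three 0.1 oz packs = 8.52 g) = 18.52 g.
18.52 g is within the rail limit of 20 g for Class 4.1.
Class 6.1 quantity: one 24.6 oz pack = 698.64 g.
698.64 g ≤ 1 kg (rail limit, Class 6.1) — within limit.
The segregation rule (Class 9 with Class 4.2) does not apply to Class 4.1 with Class 6.1.
Every hazard class is within its rail limit and no segregation rule is violated.

Yes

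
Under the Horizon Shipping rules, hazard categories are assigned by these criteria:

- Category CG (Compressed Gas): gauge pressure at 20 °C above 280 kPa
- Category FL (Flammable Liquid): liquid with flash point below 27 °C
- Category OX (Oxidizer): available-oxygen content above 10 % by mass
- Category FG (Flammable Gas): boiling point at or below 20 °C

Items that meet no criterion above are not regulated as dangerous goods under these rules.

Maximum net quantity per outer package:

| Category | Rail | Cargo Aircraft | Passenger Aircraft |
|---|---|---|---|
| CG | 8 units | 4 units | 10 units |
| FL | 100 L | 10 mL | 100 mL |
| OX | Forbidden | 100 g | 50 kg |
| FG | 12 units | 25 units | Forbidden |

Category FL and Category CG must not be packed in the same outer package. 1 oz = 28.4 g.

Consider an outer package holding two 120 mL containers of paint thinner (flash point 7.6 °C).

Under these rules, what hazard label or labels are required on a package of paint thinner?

Flash point 7.6 °C meets the Category FL criterion (Flammable Liquid), so the paint thinner is Category FL.
Only the Category FL label is required.

Category FL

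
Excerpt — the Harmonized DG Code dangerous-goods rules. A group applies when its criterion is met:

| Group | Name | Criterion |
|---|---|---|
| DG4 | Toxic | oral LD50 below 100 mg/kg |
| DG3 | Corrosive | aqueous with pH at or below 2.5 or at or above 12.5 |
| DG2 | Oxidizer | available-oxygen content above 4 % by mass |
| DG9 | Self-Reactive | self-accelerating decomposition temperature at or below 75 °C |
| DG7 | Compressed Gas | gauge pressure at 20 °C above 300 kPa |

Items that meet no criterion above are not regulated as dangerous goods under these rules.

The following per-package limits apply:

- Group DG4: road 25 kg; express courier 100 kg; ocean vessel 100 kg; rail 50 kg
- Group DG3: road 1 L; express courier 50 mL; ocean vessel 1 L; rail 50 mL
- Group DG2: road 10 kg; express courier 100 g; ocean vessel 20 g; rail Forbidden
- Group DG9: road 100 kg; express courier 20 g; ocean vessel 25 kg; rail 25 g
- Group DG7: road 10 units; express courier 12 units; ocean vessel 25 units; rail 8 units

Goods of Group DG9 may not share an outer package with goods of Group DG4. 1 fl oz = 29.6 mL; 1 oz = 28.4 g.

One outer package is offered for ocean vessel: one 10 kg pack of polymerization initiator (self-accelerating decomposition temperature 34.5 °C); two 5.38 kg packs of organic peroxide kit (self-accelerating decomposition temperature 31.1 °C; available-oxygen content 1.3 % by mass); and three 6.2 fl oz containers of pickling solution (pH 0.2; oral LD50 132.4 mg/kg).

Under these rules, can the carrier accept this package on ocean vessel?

Yes

Self-accelerating decomposition temperature 34.5 °C meets the Group DG9 criterion (Self-Reactive), so the polymerization initiator is Group DG9.
Organic peroxide kit: self-accelerating decomposition temperature 31.1 °C ≤ 75 °C → Group DG9 (Self-Reactive).
With pH 0.2 (≤ 2.5), the pickling solution falls in Group DG3.
Group DG9 net quantity: 10 kg + (two 5.38 kg packs = 10.76 kg) = 20.76 kg.
20.76 kg is within the ocean vessel limit of 25 kg for Group DG9.
Group DG3 quantity: three 6.2 fl oz containers = 550.56 mL.
550.56 mL is within the ocean vessel limit of 1 L for Group DG3.
The segregation rule (Group DG9 with Group DG4) does not apply to Group DG9 with Group DG3.
Every hazard group is within its ocean vessel limit and no segregation rule is violated.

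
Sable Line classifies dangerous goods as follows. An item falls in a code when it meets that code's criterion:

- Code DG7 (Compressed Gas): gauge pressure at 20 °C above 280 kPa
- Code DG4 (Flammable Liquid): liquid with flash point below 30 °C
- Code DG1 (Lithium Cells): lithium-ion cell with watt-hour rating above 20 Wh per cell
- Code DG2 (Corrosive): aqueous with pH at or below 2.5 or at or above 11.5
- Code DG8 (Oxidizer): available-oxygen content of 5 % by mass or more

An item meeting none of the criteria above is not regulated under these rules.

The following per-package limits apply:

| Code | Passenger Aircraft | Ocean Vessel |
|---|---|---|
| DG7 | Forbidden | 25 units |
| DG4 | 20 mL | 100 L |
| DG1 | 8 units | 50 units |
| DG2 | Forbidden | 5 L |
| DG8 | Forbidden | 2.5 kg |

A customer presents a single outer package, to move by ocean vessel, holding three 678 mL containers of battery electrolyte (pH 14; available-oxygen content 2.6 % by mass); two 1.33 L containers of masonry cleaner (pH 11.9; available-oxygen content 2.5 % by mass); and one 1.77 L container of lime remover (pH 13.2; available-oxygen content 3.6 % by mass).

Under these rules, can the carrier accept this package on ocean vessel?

With pH 14 (≥ 11.5), the battery electrolyte falls in Code DG2.
With pH 11.9 (≥ 11.5), the masonry cleaner falls in Code DG2.
With pH 13.2 (≥ 11.5), the lime remover falls in Code DG2.
Total Code DG2: (three 678 mL containers = 2.034 L) + (two 1.33 L containers = 2.66 L) + 1.77 L = 6.464 L.
That exceeds the Code DG2 ocean vessel limit of 5 L.

No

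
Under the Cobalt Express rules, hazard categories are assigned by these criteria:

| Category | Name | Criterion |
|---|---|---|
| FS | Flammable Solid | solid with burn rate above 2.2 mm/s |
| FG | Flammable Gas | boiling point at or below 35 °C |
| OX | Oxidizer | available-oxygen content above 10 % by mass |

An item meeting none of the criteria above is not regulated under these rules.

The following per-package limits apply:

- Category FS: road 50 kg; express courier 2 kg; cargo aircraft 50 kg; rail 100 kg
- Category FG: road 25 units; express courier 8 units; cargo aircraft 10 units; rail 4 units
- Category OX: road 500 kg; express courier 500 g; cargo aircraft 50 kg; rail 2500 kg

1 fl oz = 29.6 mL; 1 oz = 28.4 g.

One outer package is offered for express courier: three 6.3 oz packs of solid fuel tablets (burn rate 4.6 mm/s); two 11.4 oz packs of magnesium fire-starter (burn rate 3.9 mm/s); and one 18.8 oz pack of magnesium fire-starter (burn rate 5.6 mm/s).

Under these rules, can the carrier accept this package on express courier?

Solid fuel tablets: burn rate 4.6 mm/s > 2.2 mm/s → Category FS (Flammable Solid).
The magnesium fire-starter has burn rate 3.9 mm/s, which is > 2.2 mm/s, so it is Category FS (Flammable Solid).
Magnesium fire-starter: burn rate 5.6 mm/s > 2.2 mm/s → Category FS (Flammable Solid).
Category FS net quantity: (three 6.3 oz packs = 536.76 g) + (two 11.4 oz packs = 647.52 g) + (one 18.8 oz pack = 533.92 g) = 1718.2 g.
1718.2 g is within the express courier limit of 2 kg for Category FS.

Yes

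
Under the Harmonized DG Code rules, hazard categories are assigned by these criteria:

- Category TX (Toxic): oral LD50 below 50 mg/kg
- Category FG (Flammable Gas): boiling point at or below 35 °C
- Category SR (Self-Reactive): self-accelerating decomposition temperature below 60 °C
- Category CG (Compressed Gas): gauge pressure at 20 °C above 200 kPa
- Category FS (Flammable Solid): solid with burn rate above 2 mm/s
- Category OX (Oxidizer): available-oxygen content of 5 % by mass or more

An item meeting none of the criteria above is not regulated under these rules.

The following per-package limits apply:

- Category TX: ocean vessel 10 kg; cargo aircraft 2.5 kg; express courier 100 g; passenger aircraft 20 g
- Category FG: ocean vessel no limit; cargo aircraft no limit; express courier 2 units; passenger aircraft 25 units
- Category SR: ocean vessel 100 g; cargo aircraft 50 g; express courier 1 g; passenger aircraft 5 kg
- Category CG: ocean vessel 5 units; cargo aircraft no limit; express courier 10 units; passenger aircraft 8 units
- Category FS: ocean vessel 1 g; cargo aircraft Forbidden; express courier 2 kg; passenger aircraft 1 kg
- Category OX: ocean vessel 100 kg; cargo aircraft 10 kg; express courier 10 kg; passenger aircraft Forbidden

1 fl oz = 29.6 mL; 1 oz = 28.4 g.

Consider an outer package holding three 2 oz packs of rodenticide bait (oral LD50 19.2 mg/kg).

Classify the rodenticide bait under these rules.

Category TX

Rodenticide bait: oral LD50 19.2 mg/kg < 50 mg/kg → Category TX (Toxic).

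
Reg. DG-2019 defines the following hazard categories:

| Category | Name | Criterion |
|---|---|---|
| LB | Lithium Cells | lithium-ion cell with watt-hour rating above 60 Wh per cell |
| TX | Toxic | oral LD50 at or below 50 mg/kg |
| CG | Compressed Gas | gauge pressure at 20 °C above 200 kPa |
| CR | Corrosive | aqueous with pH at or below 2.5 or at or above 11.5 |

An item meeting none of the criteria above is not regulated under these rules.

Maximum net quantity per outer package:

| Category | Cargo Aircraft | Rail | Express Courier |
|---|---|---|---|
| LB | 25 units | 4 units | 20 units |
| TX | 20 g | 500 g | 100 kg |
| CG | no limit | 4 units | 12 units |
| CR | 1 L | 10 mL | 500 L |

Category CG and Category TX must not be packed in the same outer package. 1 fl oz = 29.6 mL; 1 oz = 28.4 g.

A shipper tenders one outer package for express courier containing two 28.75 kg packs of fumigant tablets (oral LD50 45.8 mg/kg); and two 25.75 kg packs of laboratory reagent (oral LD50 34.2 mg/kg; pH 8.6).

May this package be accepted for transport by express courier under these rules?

Fumigant tablets: oral LD50 45.8 mg/kg ≤ 50 mg/kg → Category TX (Toxic).
With oral LD50 34.2 mg/kg (≤ 50 mg/kg), the laboratory reagent falls in Category TX.
Total Category TX: (two 28.75 kg packs = 57.5 kg) + (two 25.75 kg packs = 51.5 kg) = 109 kg.
That exceeds the Category TX express courier limit of 100 kg.

No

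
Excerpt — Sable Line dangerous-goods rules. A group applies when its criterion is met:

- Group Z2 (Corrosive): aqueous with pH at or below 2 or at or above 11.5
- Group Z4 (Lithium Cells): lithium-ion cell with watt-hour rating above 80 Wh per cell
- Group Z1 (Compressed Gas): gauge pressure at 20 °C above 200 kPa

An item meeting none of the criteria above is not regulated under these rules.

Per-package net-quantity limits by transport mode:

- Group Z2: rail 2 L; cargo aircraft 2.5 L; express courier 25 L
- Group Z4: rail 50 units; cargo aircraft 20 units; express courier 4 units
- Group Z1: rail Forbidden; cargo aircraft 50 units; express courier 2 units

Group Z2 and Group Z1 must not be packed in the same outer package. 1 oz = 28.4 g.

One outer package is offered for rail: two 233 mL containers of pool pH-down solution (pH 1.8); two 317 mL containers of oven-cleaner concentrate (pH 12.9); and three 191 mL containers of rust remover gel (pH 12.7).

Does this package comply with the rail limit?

Pool pH-down solution: pH 1.8 ≤ 2 → Group Z2 (Corrosive).
Oven-cleaner concentrate: pH 12.9 ≥ 11.5 → Group Z2 (Corrosive).
pH 12.7 meets the Group Z2 criterion (Corrosive), so the rust remover gel is Group Z2.
Total Group Z2: (two 233 mL containers = 466 mL) + (two 317 mL containers = 634 mL) + (three 191 mL containers = 573 mL) = 1.673 L.
1.673 L ≤ 2 L (rail limit, Group Z2) — within limit.

Yes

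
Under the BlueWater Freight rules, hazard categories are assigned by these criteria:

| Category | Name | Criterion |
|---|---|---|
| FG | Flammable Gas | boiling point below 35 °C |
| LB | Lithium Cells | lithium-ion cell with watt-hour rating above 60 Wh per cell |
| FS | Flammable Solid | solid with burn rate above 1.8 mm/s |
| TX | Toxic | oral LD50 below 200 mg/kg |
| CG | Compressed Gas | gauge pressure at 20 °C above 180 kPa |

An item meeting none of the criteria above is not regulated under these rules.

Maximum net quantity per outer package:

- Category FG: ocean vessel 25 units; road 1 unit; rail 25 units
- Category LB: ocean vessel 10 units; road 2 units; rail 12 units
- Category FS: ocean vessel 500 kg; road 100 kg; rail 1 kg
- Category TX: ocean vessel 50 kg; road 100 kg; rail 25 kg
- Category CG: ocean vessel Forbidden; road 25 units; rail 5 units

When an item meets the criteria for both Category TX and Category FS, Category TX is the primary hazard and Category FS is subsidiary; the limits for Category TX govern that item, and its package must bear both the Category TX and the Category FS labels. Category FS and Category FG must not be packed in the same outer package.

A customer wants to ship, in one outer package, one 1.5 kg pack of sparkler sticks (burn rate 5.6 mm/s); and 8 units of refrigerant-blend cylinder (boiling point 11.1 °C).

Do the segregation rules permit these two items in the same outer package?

No

With burn rate 5.6 mm/s (> 1.8 mm/s), the sparkler sticks fall in Category FS.
Refrigerant-blend cylinder: boiling point 11.1 °C < 35 °C → Category FG (Flammable Gas).
Category FS and Category FG may not share an outer package.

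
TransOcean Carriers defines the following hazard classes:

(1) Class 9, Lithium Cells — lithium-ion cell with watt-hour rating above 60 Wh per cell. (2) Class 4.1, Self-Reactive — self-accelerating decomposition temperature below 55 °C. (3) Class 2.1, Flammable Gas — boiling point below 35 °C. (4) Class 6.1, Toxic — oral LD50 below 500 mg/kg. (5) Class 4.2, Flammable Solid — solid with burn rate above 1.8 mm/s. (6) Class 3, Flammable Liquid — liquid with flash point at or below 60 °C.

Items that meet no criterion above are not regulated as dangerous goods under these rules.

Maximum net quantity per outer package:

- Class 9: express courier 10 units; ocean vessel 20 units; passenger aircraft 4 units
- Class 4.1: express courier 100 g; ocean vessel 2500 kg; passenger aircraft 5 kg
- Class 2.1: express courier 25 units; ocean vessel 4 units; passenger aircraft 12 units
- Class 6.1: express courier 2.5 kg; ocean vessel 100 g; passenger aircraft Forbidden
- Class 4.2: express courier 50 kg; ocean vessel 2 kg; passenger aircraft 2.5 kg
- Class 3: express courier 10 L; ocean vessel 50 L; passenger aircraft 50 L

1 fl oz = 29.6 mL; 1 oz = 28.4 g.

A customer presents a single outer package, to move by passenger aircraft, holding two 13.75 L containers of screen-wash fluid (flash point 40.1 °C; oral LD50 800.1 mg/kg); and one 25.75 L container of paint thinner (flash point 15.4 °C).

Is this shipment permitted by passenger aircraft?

No

Screen-wash fluid: flash point 40.1 °C ≤ 60 °C → Class 3 (Flammable Liquid).
The paint thinner has flash point 15.4 °C, which is ≤ 60 °C, so it is Class 3 (Flammable Liquid).
Total Class 3: (two 13.75 L containers = 27.5 L) + 25.75 L = 53.25 L.
53.25 L > 50 L (passenger aircraft limit, Class 3) — over the limit.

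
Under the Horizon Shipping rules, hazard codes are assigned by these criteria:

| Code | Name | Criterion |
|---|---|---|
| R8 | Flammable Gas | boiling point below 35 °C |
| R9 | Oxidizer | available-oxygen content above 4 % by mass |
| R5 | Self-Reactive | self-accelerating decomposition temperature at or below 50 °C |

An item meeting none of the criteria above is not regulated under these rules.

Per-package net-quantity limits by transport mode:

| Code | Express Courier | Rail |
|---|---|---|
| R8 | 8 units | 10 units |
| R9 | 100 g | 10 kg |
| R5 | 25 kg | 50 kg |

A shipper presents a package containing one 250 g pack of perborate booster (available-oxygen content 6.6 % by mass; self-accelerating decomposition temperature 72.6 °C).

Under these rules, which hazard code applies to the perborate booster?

Code R9

With available-oxygen content 6.6 % by mass (> 4 % by mass), the perborate booster falls in Code R9.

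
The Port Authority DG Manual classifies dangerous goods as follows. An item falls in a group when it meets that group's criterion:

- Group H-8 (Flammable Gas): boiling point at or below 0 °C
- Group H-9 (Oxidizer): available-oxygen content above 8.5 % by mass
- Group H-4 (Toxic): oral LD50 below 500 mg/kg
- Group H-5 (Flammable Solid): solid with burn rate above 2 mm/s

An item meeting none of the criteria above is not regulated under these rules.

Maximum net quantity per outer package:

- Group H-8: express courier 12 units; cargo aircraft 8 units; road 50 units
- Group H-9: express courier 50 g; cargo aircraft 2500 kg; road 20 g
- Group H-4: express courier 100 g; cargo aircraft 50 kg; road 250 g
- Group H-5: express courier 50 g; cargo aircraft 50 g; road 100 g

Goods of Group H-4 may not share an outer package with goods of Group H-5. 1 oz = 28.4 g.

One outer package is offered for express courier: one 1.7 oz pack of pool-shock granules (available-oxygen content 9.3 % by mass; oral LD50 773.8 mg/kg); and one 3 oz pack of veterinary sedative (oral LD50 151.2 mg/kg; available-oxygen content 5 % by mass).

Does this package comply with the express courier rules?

Available-oxygen content 9.3 % by mass meets the Group H-9 criterion (Oxidizer), so the pool-shock granules are Group H-9.
Oral LD50 151.2 mg/kg meets the Group H-4 criterion (Toxic), so the veterinary sedative is Group H-4.
Group H-4 quantity: one 3 oz pack = 85.2 g.
85.2 g ≤ 100 g (express courier limit, Group H-4) — within limit.
Group H-9 quantity: one 1.7 oz pack = 48.28 g.
48.28 g is within the express courier limit of 50 g for Group H-9.
The segregation rule (Group H-4 with Group H-5) does not apply to Group H-4 with Group H-9.
Every hazard group is within its express courier limit and no segregation rule is violated.

Yes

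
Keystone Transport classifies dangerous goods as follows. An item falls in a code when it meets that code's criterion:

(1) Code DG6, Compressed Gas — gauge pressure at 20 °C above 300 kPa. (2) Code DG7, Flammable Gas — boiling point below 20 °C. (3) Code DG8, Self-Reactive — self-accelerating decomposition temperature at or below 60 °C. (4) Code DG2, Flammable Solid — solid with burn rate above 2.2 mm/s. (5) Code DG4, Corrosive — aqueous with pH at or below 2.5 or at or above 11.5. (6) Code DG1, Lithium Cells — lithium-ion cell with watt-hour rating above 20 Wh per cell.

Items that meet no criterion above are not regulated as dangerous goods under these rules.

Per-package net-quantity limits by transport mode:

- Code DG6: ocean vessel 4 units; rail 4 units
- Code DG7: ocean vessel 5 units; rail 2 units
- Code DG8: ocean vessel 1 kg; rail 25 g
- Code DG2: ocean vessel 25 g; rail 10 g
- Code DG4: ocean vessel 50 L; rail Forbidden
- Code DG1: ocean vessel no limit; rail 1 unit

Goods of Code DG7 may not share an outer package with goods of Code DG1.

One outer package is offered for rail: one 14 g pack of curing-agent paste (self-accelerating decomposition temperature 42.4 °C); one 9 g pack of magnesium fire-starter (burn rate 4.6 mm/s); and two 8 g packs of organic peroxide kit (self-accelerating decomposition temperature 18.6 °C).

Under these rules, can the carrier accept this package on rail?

No

With self-accelerating decomposition temperature 42.4 °C (≤ 60 °C), the curing-agent paste falls in Code DG8.
With burn rate 4.6 mm/s (> 2.2 mm/s), the magnesium fire-starter falls in Code DG2.
Organic peroxide kit: self-accelerating decomposition temperature 18.6 °C ≤ 60 °C → Code DG8 (Self-Reactive).
Total Code DG8: 14 g + (two 8 g packs = 16 g) = 30 g.
30 g exceeds the rail limit of 25 g for Code DG8.
Code DG2 quantity: 9 g.
That is within the Code DG2 rail limit of 10 g.
The segregation rule (Code DG7 with Code DG1) does not apply to Code DG8 with Code DG2.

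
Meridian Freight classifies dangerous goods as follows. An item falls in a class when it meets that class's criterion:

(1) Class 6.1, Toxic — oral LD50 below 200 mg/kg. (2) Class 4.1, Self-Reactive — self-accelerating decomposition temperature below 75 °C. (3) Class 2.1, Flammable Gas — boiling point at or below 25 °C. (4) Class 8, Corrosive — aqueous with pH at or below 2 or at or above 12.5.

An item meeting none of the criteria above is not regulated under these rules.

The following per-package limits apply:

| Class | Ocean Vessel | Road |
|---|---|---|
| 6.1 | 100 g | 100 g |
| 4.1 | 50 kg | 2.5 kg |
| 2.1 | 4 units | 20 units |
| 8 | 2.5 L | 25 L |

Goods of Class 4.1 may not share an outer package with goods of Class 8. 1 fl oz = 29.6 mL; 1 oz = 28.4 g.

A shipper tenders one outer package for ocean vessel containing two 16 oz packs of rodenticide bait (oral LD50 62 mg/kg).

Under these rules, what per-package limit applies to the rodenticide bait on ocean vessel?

100 g

With oral LD50 62 mg/kg (< 200 mg/kg), the rodenticide bait falls in Class 6.1.
The ocean vessel limit for Class 6.1 is 100 g.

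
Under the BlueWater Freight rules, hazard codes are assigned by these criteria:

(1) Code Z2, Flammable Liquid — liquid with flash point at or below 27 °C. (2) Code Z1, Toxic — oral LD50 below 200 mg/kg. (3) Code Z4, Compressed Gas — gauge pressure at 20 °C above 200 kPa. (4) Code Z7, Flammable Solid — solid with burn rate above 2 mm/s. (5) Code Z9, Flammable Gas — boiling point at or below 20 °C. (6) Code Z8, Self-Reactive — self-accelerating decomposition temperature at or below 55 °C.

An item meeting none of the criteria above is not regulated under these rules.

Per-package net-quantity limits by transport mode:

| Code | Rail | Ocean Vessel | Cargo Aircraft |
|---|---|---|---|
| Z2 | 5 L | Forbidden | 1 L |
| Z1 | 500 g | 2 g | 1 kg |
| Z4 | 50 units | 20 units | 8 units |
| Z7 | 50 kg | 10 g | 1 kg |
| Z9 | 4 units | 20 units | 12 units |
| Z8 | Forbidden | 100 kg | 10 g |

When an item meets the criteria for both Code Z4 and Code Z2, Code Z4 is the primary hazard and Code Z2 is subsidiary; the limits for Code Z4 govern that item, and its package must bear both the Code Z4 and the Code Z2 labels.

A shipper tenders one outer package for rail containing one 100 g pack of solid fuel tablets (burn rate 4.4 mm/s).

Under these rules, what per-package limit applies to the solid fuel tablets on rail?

50 kg

With burn rate 4.4 mm/s (> 2 mm/s), the solid fuel tablets fall in Code Z7.
The rail limit for Code Z7 is 50 kg.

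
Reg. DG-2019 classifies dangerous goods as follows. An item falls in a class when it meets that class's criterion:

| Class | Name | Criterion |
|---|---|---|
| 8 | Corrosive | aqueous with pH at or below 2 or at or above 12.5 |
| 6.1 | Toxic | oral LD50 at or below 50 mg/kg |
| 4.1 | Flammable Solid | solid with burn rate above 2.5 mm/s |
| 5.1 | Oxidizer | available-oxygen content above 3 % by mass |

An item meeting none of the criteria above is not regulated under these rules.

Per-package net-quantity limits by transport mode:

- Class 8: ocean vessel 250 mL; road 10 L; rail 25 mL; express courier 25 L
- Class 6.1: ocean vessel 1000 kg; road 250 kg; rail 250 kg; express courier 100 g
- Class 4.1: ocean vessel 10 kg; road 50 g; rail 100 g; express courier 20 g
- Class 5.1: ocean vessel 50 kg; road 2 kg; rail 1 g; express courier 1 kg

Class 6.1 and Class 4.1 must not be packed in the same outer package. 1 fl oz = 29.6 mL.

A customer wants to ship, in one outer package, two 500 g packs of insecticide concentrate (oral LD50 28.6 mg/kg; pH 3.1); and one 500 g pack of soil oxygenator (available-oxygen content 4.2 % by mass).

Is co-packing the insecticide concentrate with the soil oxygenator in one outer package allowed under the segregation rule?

Oral LD50 28.6 mg/kg meets the Class 6.1 criterion (Toxic), so the insecticide concentrate is Class 6.1.
The soil oxygenator has available-oxygen content 4.2 % by mass, which is > 3 % by mass, so it is Class 5.1 (Oxidizer).
No segregation rule bars Class 6.1 with Class 5.1.

Yes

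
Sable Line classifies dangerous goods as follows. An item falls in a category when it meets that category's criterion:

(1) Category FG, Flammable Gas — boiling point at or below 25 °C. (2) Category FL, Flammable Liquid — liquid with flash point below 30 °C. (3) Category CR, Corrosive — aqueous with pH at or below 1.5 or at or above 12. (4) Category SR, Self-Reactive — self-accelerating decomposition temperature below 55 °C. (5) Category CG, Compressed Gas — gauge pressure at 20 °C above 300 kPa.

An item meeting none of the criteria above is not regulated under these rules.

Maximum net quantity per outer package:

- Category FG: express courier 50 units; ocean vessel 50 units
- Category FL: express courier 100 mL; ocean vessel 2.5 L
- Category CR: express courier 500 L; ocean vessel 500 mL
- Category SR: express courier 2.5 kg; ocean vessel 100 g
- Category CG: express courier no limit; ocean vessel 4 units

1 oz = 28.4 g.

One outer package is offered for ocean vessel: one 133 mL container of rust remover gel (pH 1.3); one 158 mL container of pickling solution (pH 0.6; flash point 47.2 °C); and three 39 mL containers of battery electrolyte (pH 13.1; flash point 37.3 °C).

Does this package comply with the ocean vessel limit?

The rust remover gel has pH 1.3, which is ≤ 1.5, so it is Category CR (Corrosive).
With pH 0.6 (≤ 1.5), the pickling solution falls in Category CR.
With pH 13.1 (≥ 12), the battery electrolyte falls in Category CR.
Category CR net quantity: 133 mL + 158 mL + (three 39 mL containers = 117 mL) = 408 mL.
That is within the Category CR ocean vessel limit of 500 mL.

Yes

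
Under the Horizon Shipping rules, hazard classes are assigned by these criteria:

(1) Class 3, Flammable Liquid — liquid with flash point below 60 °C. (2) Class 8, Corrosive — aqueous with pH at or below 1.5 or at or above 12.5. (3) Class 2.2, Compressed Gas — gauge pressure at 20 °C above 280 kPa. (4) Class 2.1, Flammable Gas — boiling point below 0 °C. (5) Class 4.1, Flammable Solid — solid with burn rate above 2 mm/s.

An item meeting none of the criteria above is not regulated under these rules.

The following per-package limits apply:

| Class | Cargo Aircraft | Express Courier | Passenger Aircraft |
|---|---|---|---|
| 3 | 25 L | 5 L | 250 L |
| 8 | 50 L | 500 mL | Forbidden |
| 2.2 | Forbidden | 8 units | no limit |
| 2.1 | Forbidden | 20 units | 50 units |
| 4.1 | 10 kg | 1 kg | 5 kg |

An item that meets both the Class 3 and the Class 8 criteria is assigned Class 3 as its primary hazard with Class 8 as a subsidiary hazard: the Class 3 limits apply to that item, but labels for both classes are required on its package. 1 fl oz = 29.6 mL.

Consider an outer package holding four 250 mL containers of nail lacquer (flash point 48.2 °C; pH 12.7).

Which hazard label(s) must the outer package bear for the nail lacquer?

With flash point 48.2 °C (< 60 °C), the nail lacquer falls in Class 3.
The nail lacquer has pH 12.7, which is ≥ 12.5, so it is Class 8 (Corrosive).
By the precedence rule Class 3 is primary and Class 8 is subsidiary, and that rule requires both labels on the package.

Class 3 and 8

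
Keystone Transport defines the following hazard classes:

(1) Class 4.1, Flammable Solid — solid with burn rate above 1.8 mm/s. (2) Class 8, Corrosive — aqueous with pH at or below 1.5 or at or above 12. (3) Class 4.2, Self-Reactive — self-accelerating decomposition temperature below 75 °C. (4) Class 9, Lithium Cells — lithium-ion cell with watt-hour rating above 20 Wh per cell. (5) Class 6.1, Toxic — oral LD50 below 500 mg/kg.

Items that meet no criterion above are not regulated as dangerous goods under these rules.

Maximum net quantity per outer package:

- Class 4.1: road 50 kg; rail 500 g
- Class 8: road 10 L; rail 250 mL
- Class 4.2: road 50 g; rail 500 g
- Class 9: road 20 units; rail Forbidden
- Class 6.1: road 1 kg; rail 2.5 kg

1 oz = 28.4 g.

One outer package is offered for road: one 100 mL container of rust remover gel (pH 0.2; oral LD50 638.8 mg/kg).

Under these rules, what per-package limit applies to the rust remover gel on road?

With pH 0.2 (≤ 1.5), the rust remover gel falls in Class 8.
The road limit for Class 8 is 10 L.

10 L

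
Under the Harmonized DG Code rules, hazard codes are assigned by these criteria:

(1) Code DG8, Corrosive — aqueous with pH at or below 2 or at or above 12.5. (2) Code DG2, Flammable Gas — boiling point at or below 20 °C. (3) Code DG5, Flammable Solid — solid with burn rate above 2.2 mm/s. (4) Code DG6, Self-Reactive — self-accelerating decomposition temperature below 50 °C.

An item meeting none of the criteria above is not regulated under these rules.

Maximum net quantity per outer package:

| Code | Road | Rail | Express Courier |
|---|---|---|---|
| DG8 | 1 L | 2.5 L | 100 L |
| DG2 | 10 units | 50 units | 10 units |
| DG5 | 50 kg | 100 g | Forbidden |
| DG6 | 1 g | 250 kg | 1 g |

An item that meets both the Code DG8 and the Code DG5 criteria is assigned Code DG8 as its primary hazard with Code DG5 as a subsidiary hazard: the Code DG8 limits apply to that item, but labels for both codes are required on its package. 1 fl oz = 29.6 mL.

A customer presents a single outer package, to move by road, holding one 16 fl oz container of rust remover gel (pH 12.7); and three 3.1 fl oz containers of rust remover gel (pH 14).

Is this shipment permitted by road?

Yes

pH 12.7 meets the Code DG8 criterion (Corrosive), so the rust remover gel is Code DG8.
The rust remover gel has pH 14, which is ≥ 12.5, so it is Code DG8 (Corrosive).
Code DG8 net quantity: (one 16 fl oz container = 473.6 mL) + (three 3.1 fl oz containers = 275.28 mL) = 748.88 mL.
748.88 mL ≤ 1 L (road limit, Code DG8) — within limit.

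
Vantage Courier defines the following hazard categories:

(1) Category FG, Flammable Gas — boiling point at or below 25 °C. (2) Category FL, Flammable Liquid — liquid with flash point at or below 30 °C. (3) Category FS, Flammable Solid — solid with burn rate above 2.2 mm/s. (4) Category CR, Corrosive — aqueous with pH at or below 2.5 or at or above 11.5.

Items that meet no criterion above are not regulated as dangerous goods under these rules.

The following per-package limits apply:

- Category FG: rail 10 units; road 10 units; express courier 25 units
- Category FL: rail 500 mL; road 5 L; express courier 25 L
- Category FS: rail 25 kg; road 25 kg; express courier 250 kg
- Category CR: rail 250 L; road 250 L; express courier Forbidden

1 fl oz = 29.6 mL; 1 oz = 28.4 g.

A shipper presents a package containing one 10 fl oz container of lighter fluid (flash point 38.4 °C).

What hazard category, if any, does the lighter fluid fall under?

flash point 38.4 °C is not below 30 °C, so Category FL does not apply.
No criterion is met, so the item is not regulated.

Not regulated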